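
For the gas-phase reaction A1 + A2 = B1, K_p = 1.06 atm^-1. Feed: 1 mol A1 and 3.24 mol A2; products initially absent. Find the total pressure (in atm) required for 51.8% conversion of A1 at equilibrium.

Let X = conversion of A1 (basis 1 mol A1); extent of reaction ξ = X.
At extent ξ: n_A1 = 1 − X; n_A2 = 3.24 − X; n_B1 = X.
Total moles n_T = 4.24 − X.
K_p = p_B1 / (p_A1 p_A2) with p_i = (n_i/n_T)·P.
At X = 0.518: the mole-fraction product g(X) = Π y_i^ν_i = 1.47. Since K_p = g(X)·P^{-1}, P = (g/K_p)^(1/1) = (1.47/1.06)^(1/1) = 1.39 atm.

P = 1.39 atm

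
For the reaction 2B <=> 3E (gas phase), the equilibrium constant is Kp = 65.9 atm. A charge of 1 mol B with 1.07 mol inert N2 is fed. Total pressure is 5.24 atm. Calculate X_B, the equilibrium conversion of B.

X = 0.775

Let X = conversion of B (basis 1 mol B); extent of reaction ξ = 0.5X.
Moles: n_B = 1 − X; n_E = 1.5X; n_I = 1.07 (inert).
Summing: n_T = 2.07 + 0.5X.
y_i = n_i/n_T, p_i = y_i·P. Kp = p_E^3 / (p_B^2).
This yields a degree-3 equation in X; solving on (0,1), X = 0.775.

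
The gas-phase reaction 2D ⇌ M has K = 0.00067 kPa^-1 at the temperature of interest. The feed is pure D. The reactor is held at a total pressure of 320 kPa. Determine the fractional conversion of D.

Basis: 1 mol D initially; let X = conversion of D. Extent ξ = 0.5X.
Moles: n_D = 1 − X; n_M = 0.5X.
n_T = Σnᵢ = 1 − 0.5X.
y_i = n_i/n_T, p_i = y_i·P. K = p_M / (p_D^2).
Equating to 0.00067 kPa^-1 and solving on 0 < X < 1: X = 0.266.

X = 0.266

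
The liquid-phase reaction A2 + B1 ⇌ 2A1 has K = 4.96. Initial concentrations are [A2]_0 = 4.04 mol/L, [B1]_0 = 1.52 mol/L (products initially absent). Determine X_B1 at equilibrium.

X = 0.757

Let X = conversion of B1; extent ξ = 1.52·X mol/L.
Concentrations: [A2] = 4.04 − 1.52X; [B1] = 1.52 − 1.52X; [A1] = 3.04X.
K = [A1]^2 / ([A2] [B1]).
This equals 4.96 at X = 0.757 (the root in 0 < X < 1).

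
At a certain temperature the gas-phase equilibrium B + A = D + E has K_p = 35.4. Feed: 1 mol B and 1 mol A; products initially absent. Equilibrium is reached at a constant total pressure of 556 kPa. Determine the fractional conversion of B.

Basis: 1 mol B initially; let X = conversion of B. Extent ξ = X.
Mole table: n_B = 1 − X; n_A = 1 − X; n_D = X; n_E = X.
Total moles n_T = 2 (Δν = 0, constant).
With p_i = (n_i/n_T)P, K_p = p_D p_E / (p_B p_A).
Setting this equal to 35.4 and taking the physical root (0 < X < 1) gives X = 0.856.

X = 0.856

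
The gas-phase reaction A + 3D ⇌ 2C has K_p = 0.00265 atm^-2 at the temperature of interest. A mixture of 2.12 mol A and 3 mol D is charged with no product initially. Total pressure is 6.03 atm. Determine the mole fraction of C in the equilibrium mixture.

Basis: 3 mol D initially; let X = conversion of D. Extent ξ = X.
Mole table: n_A = 2.12 − X; n_D = 3 − 3X; n_C = 2X.
n_T = Σnᵢ = 5.12 − 2X.
y_i = n_i/n_T, p_i = y_i·P. K_p = p_C^2 / (p_A p_D^3).
This yields a degree-4 equation in X; solving on (0,1), X = 0.176.
Then n_C = 0.353, n_T = 4.77, so y_C = 0.074.

y_C = 0.074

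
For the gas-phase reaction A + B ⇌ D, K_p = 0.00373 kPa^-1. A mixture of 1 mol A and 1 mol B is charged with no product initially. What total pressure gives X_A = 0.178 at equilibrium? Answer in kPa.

Take 1 mol A as basis and let X be its fractional conversion, so ξ = X.
Mole table: n_A = 1 − X; n_B = 1 − X; n_D = X.
Summing: n_T = 2 − X.
K_p = p_D / (p_A p_B) with p_i = (n_i/n_T)·P.
At X = 0.178: the mole-fraction product g(X) = Π y_i^ν_i = 0.48. Since K_p = g(X)·P^{-1}, P = (g/K_p)^(1/1) = (0.48/0.00373)^(1/1) = 129 kPa.

P = 129 kPa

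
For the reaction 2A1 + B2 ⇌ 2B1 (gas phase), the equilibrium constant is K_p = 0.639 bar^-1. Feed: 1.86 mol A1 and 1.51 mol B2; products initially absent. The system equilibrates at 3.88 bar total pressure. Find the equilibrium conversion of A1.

Take 1.86 mol A1 as basis and let X be its fractional conversion, so ξ = 0.93X.
Mole table: n_A1 = 1.86 − 1.86X; n_B2 = 1.51 − 0.93X; n_B1 = 1.86X.
Summing: n_T = 3.37 − 0.93X.
Mole fractions y_i = n_i/n_T; K_p = p_B1^2 / (p_A1^2 p_B2) with p_i = y_i·P.
Equating to 0.639 bar^-1 and solving on 0 < X < 1: X = 0.487.

X = 0.487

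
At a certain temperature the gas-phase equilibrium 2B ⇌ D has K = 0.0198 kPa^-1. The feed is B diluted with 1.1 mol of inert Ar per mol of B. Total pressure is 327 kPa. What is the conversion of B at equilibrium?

X = 0.694

Let X = conversion of B (basis 1 mol B); extent of reaction ξ = 0.5X.
Species balance: n_B = 1 − X; n_D = 0.5X; n_I = 1.1 (inert).
Total moles n_T = 2.1 − 0.5X.
Mole fractions y_i = n_i/n_T; K = p_D / (p_B^2) with p_i = y_i·P.
Substituting and setting equal to 0.0198 kPa^-1 gives a polynomial in X; the root in (0,1) is X = 0.694.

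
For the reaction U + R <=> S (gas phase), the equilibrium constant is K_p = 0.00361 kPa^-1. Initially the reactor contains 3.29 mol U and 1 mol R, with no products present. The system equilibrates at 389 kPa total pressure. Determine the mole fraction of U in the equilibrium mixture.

Basis: 1 mol R initially; let X = conversion of R. Extent ξ = X.
Species balance: n_U = 3.29 − X; n_R = 1 − X; n_S = X.
Summing: n_T = 4.29 − X.
With p_i = (n_i/n_T)P, K_p = p_S / (p_U p_R).
Setting this equal to 0.00361 kPa^-1 and taking the physical root (0 < X < 1) gives X = 0.508.
Then n_U = 2.78, n_T = 3.78, so y_U = 0.736.

y_U = 0.736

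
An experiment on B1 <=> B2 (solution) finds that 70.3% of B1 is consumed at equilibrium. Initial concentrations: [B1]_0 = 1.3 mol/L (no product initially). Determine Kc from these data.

Kc = 2.37

Let X = conversion of B1.
Concentrations: [B1] = 1.3 − 1.3X; [B2] = 1.3X.
At X = 0.703: [B1] = 0.386, [B2] = 0.914.
Kc = [B2] / ([B1]) = 2.37.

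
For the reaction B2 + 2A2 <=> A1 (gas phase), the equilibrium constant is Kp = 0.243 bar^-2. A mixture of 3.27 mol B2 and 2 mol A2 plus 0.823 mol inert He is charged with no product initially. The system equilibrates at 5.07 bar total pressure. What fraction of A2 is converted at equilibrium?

X = 0.551

Basis: 2 mol A2 initially; let X = conversion of A2. Extent ξ = X.
Species balance: n_B2 = 3.27 − X; n_A2 = 2 − 2X; n_A1 = X; n_I = 0.823 (inert).
Total moles n_T = 6.09 − 2X.
With p_i = (n_i/n_T)P, Kp = p_A1 / (p_B2 p_A2^2).
Equating to 0.243 bar^-2 and solving on 0 < X < 1: X = 0.551.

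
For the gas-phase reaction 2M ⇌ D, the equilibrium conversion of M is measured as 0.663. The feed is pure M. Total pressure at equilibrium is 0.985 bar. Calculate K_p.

K_p = 1.98 bar^-1

Let X = conversion of M (basis 1 mol M); extent of reaction ξ = 0.5X.
Moles: n_M = 1 − X; n_D = 0.5X.
n_T = Σnᵢ = 1 − 0.5X.
At X = 0.663: n_M = 0.337, n_D = 0.332, n_T = 0.668.
p_i = (n_i/n_T)·P. K_p = p_D / (p_M^2) = 1.98 bar^-1.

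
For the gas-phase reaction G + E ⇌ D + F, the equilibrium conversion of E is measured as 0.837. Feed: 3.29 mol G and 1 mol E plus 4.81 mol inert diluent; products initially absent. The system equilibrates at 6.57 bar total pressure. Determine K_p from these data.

K_p = 1.75

Let X = conversion of E (basis 1 mol E); extent of reaction ξ = X.
At extent ξ: n_G = 3.29 − X; n_E = 1 − X; n_D = X; n_F = X; n_I = 4.81 (inert).
n_T stays at 9.1 (no change in mole number).
At X = 0.837: n_G = 2.45, n_E = 0.163, n_D = 0.837, n_F = 0.837, n_T = 9.1.
p_i = (n_i/n_T)·P. K_p = p_D p_F / (p_G p_E) = 1.75.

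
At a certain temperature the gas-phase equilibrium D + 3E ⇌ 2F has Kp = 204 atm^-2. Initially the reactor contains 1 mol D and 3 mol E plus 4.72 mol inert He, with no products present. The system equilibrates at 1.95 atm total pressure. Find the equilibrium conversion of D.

Let X = conversion of D (basis 1 mol D); extent of reaction ξ = X.
Moles: n_D = 1 − X; n_E = 3 − 3X; n_F = 2X; n_I = 4.72 (inert).
Total moles n_T = 8.72 − 2X.
y_i = n_i/n_T, p_i = y_i·P. Kp = p_F^2 / (p_D p_E^3).
Equating to 204 atm^-2 and solving on 0 < X < 1: X = 0.729.

X = 0.729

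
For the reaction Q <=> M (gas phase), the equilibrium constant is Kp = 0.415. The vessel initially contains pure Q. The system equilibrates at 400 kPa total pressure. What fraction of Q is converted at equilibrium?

Let X = conversion of Q (basis 1 mol Q); extent of reaction ξ = X.
Moles: n_Q = 1 − X; n_M = X.
Since Δν = 0, n_T = 1 throughout.
Mole fractions y_i = n_i/n_T; Kp = p_M / (p_Q) with p_i = y_i·P.
Equating to 0.415 and solving on 0 < X < 1: X = 0.293.

X = 0.293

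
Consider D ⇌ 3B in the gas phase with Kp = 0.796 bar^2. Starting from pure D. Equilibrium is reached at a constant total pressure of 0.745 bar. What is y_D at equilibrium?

y_D = 0.271

Basis: 1 mol D initially; let X = conversion of D. Extent ξ = X.
Species balance: n_D = 1 − X; n_B = 3X.
Total moles n_T = 1 + 2X.
Mole fractions y_i = n_i/n_T; Kp = p_B^3 / (p_D) with p_i = y_i·P.
Substituting and setting equal to 0.796 bar^2 gives a polynomial in X; the root in (0,1) is X = 0.473.
Then n_D = 0.527, n_T = 1.95, so y_D = 0.271.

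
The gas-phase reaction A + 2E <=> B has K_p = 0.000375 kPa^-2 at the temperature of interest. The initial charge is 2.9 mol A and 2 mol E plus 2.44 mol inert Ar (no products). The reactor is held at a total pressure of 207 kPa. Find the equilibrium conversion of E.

Take 2 mol E as basis and let X be its fractional conversion, so ξ = X.
Moles: n_A = 2.9 − X; n_E = 2 − 2X; n_B = X; n_I = 2.44 (inert).
n_T = Σnᵢ = 7.34 − 2X.
y_i = n_i/n_T, p_i = y_i·P. K_p = p_B / (p_A p_E^2).
Setting this equal to 0.000375 kPa^-2 and taking the physical root (0 < X < 1) gives X = 0.607.

X = 0.607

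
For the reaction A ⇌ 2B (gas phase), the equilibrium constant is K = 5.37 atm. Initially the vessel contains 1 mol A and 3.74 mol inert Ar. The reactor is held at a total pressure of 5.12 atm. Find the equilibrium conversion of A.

X = 0.677

Take 1 mol A as basis and let X be its fractional conversion, so ξ = X.
Moles: n_A = 1 − X; n_B = 2X; n_I = 3.74 (inert).
Summing: n_T = 4.74 + X.
y_i = n_i/n_T, p_i = y_i·P. K = p_B^2 / (p_A).
This yields a degree-2 equation in X; solving on (0,1), X = 0.677.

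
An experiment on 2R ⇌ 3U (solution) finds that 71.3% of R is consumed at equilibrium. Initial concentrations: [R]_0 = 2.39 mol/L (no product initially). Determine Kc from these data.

Let X = conversion of R.
Concentrations: [R] = 2.39 − 2.39X; [U] = 3.58X.
At X = 0.713: [R] = 0.686, [U] = 2.56.
Kc = [U]^3 / ([R]^2) = 35.5 mol/L.

Kc = 35.5 mol/L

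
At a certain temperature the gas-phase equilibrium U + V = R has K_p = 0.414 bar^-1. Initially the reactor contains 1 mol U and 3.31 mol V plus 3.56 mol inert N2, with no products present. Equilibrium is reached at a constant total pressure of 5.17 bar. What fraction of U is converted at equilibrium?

Take 1 mol U as basis and let X be its fractional conversion, so ξ = X.
At extent ξ: n_U = 1 − X; n_V = 3.31 − X; n_R = X; n_I = 3.56 (inert).
Total moles n_T = 7.87 − X.
Mole fractions y_i = n_i/n_T; K_p = p_R / (p_U p_V) with p_i = y_i·P.
Substituting and setting equal to 0.414 bar^-1 gives a polynomial in X; the root in (0,1) is X = 0.452.

X = 0.452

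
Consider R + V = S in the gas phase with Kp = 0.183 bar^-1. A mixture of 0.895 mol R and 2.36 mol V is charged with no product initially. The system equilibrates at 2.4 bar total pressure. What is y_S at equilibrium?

y_S = 0.070

Basis: 0.895 mol R initially; let X = conversion of R. Extent ξ = 0.895X.
Moles: n_R = 0.895 − 0.895X; n_V = 2.36 − 0.895X; n_S = 0.895X.
n_T = Σnᵢ = 3.25 − 0.895X.
With p_i = (n_i/n_T)P, Kp = p_S / (p_R p_V).
Setting this equal to 0.183 bar^-1 and taking the physical root (0 < X < 1) gives X = 0.237.
Then n_S = 0.212, n_T = 3.04, so y_S = 0.070.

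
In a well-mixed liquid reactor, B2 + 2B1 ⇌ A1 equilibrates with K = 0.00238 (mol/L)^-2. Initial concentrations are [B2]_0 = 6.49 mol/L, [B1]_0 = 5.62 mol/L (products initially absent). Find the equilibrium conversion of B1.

Let X = conversion of B1; extent ξ = 5.62X/2 mol/L.
Concentrations: [B2] = 6.49 − 2.81X; [B1] = 5.62 − 5.62X; [A1] = 2.81X.
K = [A1] / ([B2] [B1]^2).
Solving K = 0.00238 for X ∈ (0,1): X = 0.126.

X = 0.126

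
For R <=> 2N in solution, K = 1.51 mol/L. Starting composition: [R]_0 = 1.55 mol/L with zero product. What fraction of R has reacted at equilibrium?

Let X = conversion of R; extent ξ = 1.55·X mol/L.
Concentrations: [R] = 1.55 − 1.55X; [N] = 3.1X.
K = [N]^2 / ([R]).
This equals 1.51 at X = 0.387 (the root in 0 < X < 1).

X = 0.387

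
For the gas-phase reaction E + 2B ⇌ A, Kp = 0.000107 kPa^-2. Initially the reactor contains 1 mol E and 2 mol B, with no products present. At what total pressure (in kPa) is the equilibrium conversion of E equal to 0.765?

P = 546 kPa

Basis: 1 mol E initially; let X = conversion of E. Extent ξ = X.
At extent ξ: n_E = 1 − X; n_B = 2 − 2X; n_A = X.
Summing: n_T = 3 − 2X.
Kp = p_A / (p_E p_B^2) with p_i = (n_i/n_T)·P.
At X = 0.765: the mole-fraction product g(X) = Π y_i^ν_i = 31.84. Since Kp = g(X)·P^{-2}, P = (g/Kp)^(1/2) = (31.84/0.000107)^(1/2) = 546 kPa.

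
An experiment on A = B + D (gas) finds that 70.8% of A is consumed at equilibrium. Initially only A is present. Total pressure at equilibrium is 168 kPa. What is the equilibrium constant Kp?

Take 1 mol A as basis and let X be its fractional conversion, so ξ = X.
Mole table: n_A = 1 − X; n_B = X; n_D = X.
Summing: n_T = 1 + X.
At X = 0.708: n_A = 0.292, n_B = 0.708, n_D = 0.708, n_T = 1.71.
p_i = (n_i/n_T)·P. Kp = p_B p_D / (p_A) = 169 kPa.

Kp = 169 kPa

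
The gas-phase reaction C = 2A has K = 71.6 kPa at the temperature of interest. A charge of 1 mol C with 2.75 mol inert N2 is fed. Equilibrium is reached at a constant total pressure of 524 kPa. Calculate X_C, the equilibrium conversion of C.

Take 1 mol C as basis and let X be its fractional conversion, so ξ = X.
Mole table: n_C = 1 − X; n_A = 2X; n_I = 2.75 (inert).
n_T = Σnᵢ = 3.75 + X.
y_i = n_i/n_T, p_i = y_i·P. K = p_A^2 / (p_C).
Substituting and setting equal to 71.6 kPa gives a polynomial in X; the root in (0,1) is X = 0.309.

X = 0.309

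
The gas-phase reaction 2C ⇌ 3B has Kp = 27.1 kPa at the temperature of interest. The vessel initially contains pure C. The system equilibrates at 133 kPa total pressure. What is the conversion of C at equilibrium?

Let X = conversion of C (basis 1 mol C); extent of reaction ξ = 0.5X.
Species balance: n_C = 1 − X; n_B = 1.5X.
n_T = Σnᵢ = 1 + 0.5X.
With p_i = (n_i/n_T)P, Kp = p_B^3 / (p_C^2).
This yields a degree-3 equation in X; solving on (0,1), X = 0.319.

X = 0.319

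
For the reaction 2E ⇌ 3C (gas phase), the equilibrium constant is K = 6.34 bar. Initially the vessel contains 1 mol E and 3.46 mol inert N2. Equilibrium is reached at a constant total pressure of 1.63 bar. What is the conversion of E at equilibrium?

X = 0.734

Let X = conversion of E (basis 1 mol E); extent of reaction ξ = 0.5X.
Moles: n_E = 1 − X; n_C = 1.5X; n_I = 3.46 (inert).
n_T = Σnᵢ = 4.46 + 0.5X.
y_i = n_i/n_T, p_i = y_i·P. K = p_C^3 / (p_E^2).
Equating to 6.34 bar and solving on 0 < X < 1: X = 0.734.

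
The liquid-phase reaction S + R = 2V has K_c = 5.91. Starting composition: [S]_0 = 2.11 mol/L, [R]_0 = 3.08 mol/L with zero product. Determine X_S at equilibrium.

X = 0.649

Let X = conversion of S; extent ξ = 2.11·X mol/L.
Concentrations: [S] = 2.11 − 2.11X; [R] = 3.08 − 2.11X; [V] = 4.22X.
K_c = [V]^2 / ([S] [R]).
This equals 5.91 at X = 0.649 (the root in 0 < X < 1).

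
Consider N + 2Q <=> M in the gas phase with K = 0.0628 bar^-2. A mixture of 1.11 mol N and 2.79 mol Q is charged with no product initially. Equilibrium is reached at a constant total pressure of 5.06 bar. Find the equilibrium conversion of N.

Basis: 1.11 mol N initially; let X = conversion of N. Extent ξ = 1.11X.
Moles: n_N = 1.11 − 1.11X; n_Q = 2.79 − 2.22X; n_M = 1.11X.
n_T = Σnᵢ = 3.9 − 2.22X.
y_i = n_i/n_T, p_i = y_i·P. K = p_M / (p_N p_Q^2).
This yields a degree-3 equation in X; solving on (0,1), X = 0.392.

X = 0.392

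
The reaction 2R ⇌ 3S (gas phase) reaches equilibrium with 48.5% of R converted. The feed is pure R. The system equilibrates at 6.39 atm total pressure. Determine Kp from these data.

Basis: 1 mol R initially; let X = conversion of R. Extent ξ = 0.5X.
Species balance: n_R = 1 − X; n_S = 1.5X.
Total moles n_T = 1 + 0.5X.
At X = 0.485: n_R = 0.515, n_S = 0.728, n_T = 1.24.
p_i = (n_i/n_T)·P. Kp = p_S^3 / (p_R^2) = 7.47 atm.

Kp = 7.47 atm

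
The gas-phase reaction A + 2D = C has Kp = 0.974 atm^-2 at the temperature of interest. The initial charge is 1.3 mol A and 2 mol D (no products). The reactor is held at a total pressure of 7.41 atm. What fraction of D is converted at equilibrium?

Take 2 mol D as basis and let X be its fractional conversion, so ξ = X.
Species balance: n_A = 1.3 − X; n_D = 2 − 2X; n_C = X.
n_T = Σnᵢ = 3.3 − 2X.
With p_i = (n_i/n_T)P, Kp = p_C / (p_A p_D^2).
Substituting and setting equal to 0.974 atm^-2 gives a polynomial in X; the root in (0,1) is X = 0.850.

X = 0.850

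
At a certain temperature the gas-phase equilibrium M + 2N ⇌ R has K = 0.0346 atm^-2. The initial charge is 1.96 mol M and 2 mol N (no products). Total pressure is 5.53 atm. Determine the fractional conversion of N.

Let X = conversion of N (basis 2 mol N); extent of reaction ξ = X.
Species balance: n_M = 1.96 − X; n_N = 2 − 2X; n_R = X.
Total moles n_T = 3.96 − 2X.
y_i = n_i/n_T, p_i = y_i·P. K = p_R / (p_M p_N^2).
Equating to 0.0346 atm^-2 and solving on 0 < X < 1: X = 0.303.

X = 0.303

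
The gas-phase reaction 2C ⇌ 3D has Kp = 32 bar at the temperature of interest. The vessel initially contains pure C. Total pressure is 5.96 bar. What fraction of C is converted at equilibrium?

X = 0.644

Let X = conversion of C (basis 1 mol C); extent of reaction ξ = 0.5X.
Species balance: n_C = 1 − X; n_D = 1.5X.
Summing: n_T = 1 + 0.5X.
y_i = n_i/n_T, p_i = y_i·P. Kp = p_D^3 / (p_C^2).
Equating to 32 bar and solving on 0 < X < 1: X = 0.644.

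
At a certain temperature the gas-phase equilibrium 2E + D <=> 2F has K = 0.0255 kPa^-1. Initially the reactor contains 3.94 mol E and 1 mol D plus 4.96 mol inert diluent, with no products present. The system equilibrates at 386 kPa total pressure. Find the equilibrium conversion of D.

Basis: 1 mol D initially; let X = conversion of D. Extent ξ = X.
Moles: n_E = 3.94 − 2X; n_D = 1 − X; n_F = 2X; n_I = 4.96 (inert).
Total moles n_T = 9.9 − X.
Mole fractions y_i = n_i/n_T; K = p_F^2 / (p_E^2 p_D) with p_i = y_i·P.
Substituting and setting equal to 0.0255 kPa^-1 gives a polynomial in X; the root in (0,1) is X = 0.707.

X = 0.707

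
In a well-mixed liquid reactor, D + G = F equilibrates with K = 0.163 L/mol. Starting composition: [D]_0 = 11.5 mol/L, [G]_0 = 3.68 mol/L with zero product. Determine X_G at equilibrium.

X = 0.602

Let X = conversion of G; extent ξ = 3.68·X mol/L.
Concentrations: [D] = 11.5 − 3.68X; [G] = 3.68 − 3.68X; [F] = 3.68X.
K = [F] / ([D] [G]).
Setting equal to 0.163 and solving for X on (0,1) gives X = 0.602.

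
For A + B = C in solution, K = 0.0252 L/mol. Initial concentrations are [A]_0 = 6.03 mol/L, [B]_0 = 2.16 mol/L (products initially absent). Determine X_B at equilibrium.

Let X = conversion of B; extent ξ = 2.16·X mol/L.
Concentrations: [A] = 6.03 − 2.16X; [B] = 2.16 − 2.16X; [C] = 2.16X.
K = [C] / ([A] [B]).
Setting equal to 0.0252 and solving for X on (0,1) gives X = 0.127.

X = 0.127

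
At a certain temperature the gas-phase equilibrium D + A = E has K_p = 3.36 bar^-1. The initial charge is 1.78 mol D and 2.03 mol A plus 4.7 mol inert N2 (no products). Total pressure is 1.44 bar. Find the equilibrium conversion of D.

Take 1.78 mol D as basis and let X be its fractional conversion, so ξ = 1.78X.
Mole table: n_D = 1.78 − 1.78X; n_A = 2.03 − 1.78X; n_E = 1.78X; n_I = 4.7 (inert).
n_T = Σnᵢ = 8.51 − 1.78X.
Mole fractions y_i = n_i/n_T; K_p = p_E / (p_D p_A) with p_i = y_i·P.
This yields a degree-2 equation in X; solving on (0,1), X = 0.439.

X = 0.439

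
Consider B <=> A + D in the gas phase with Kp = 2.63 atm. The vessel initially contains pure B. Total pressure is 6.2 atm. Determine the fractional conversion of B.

X = 0.546

Take 1 mol B as basis and let X be its fractional conversion, so ξ = X.
Species balance: n_B = 1 − X; n_A = X; n_D = X.
Summing: n_T = 1 + X.
Mole fractions y_i = n_i/n_T; Kp = p_A p_D / (p_B) with p_i = y_i·P.
Substituting and setting equal to 2.63 atm gives a polynomial in X; the root in (0,1) is X = 0.546.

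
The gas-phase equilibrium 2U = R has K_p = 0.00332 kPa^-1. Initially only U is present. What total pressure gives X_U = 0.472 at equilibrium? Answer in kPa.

Take 1 mol U as basis and let X be its fractional conversion, so ξ = 0.5X.
Mole table: n_U = 1 − X; n_R = 0.5X.
Summing: n_T = 1 − 0.5X.
K_p = p_R / (p_U^2) with p_i = (n_i/n_T)·P.
At X = 0.472: the mole-fraction product g(X) = Π y_i^ν_i = 0.6468. Since K_p = g(X)·P^{-1}, P = (g/K_p)^(1/1) = (0.6468/0.00332)^(1/1) = 195 kPa.

P = 195 kPa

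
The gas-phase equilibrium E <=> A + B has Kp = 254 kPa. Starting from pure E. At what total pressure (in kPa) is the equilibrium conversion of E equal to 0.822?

P = 122 kPa

Take 1 mol E as basis and let X be its fractional conversion, so ξ = X.
Mole table: n_E = 1 − X; n_A = X; n_B = X.
n_T = Σnᵢ = 1 + X.
Kp = p_A p_B / (p_E) with p_i = (n_i/n_T)·P.
At X = 0.822: the mole-fraction product g(X) = Π y_i^ν_i = 2.083. Since Kp = g(X)·P^{1}, P = (Kp/g)^(1/1) = (254/2.083)^(1/1) = 122 kPa.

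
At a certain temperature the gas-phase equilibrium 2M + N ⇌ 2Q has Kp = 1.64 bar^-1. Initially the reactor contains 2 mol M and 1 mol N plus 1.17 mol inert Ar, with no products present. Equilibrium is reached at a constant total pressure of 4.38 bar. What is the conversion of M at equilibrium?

Let X = conversion of M (basis 2 mol M); extent of reaction ξ = X.
Species balance: n_M = 2 − 2X; n_N = 1 − X; n_Q = 2X; n_I = 1.17 (inert).
Total moles n_T = 4.17 − X.
With p_i = (n_i/n_T)P, Kp = p_Q^2 / (p_M^2 p_N).
This yields a degree-3 equation in X; solving on (0,1), X = 0.498.

X = 0.498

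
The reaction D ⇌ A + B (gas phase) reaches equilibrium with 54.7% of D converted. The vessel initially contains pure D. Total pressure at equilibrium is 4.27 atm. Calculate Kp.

Kp = 1.82 atm

Let X = conversion of D (basis 1 mol D); extent of reaction ξ = X.
Species balance: n_D = 1 − X; n_A = X; n_B = X.
Total moles n_T = 1 + X.
At X = 0.547: n_D = 0.453, n_A = 0.547, n_B = 0.547, n_T = 1.55.
p_i = (n_i/n_T)·P. Kp = p_A p_B / (p_D) = 1.82 atm.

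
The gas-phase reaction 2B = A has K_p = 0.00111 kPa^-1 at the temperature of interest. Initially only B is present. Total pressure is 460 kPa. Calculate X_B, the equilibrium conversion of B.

X = 0.427

Basis: 1 mol B initially; let X = conversion of B. Extent ξ = 0.5X.
Species balance: n_B = 1 − X; n_A = 0.5X.
Summing: n_T = 1 − 0.5X.
With p_i = (n_i/n_T)P, K_p = p_A / (p_B^2).
Substituting and setting equal to 0.00111 kPa^-1 gives a polynomial in X; the root in (0,1) is X = 0.427.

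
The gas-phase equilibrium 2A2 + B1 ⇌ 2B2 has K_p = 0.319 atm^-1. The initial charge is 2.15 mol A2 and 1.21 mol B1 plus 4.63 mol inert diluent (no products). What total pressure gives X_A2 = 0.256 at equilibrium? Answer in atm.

P = 3.06 atm

Let X = conversion of A2 (basis 2.15 mol A2); extent of reaction ξ = 1.07X.
At extent ξ: n_A2 = 2.15 − 2.15X; n_B1 = 1.21 − 1.07X; n_B2 = 2.15X; n_I = 4.63 (inert).
n_T = Σnᵢ = 7.99 − 1.07X.
K_p = p_B2^2 / (p_A2^2 p_B1) with p_i = (n_i/n_T)·P.
At X = 0.256: the mole-fraction product g(X) = Π y_i^ν_i = 0.9771. Since K_p = g(X)·P^{-1}, P = (g/K_p)^(1/1) = (0.9771/0.319)^(1/1) = 3.06 atm.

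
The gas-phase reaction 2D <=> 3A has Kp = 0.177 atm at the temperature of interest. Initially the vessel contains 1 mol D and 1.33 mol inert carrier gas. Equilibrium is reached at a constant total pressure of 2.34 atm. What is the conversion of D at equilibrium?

X = 0.301

Basis: 1 mol D initially; let X = conversion of D. Extent ξ = 0.5X.
At extent ξ: n_D = 1 − X; n_A = 1.5X; n_I = 1.33 (inert).
Total moles n_T = 2.33 + 0.5X.
y_i = n_i/n_T, p_i = y_i·P. Kp = p_A^3 / (p_D^2).
Substituting and setting equal to 0.177 atm gives a polynomial in X; the root in (0,1) is X = 0.301.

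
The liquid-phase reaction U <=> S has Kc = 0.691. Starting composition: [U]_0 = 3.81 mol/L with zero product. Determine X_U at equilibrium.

Let X = conversion of U; extent ξ = 3.81·X mol/L.
Concentrations: [U] = 3.81 − 3.81X; [S] = 3.81X.
Kc = [S] / ([U]).
This equals 0.691 at X = 0.409 (the root in 0 < X < 1).

X = 0.409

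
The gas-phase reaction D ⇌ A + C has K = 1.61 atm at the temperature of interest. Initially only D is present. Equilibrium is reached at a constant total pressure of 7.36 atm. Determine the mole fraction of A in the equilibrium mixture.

Basis: 1 mol D initially; let X = conversion of D. Extent ξ = X.
Moles: n_D = 1 − X; n_A = X; n_C = X.
Total moles n_T = 1 + X.
y_i = n_i/n_T, p_i = y_i·P. K = p_A p_C / (p_D).
This yields a degree-2 equation in X; solving on (0,1), X = 0.424.
Then n_A = 0.424, n_T = 1.42, so y_A = 0.298.

y_A = 0.298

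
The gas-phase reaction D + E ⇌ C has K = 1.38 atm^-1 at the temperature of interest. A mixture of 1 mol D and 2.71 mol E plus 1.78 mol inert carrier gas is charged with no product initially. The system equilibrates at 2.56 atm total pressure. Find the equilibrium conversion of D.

X = 0.604

Let X = conversion of D (basis 1 mol D); extent of reaction ξ = X.
Species balance: n_D = 1 − X; n_E = 2.71 − X; n_C = X; n_I = 1.78 (inert).
Total moles n_T = 5.49 − X.
Mole fractions y_i = n_i/n_T; K = p_C / (p_D p_E) with p_i = y_i·P.
Setting this equal to 1.38 atm^-1 and taking the physical root (0 < X < 1) gives X = 0.604.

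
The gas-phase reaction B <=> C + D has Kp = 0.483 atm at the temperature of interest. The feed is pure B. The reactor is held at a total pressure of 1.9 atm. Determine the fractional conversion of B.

X = 0.450

Basis: 1 mol B initially; let X = conversion of B. Extent ξ = X.
At extent ξ: n_B = 1 − X; n_C = X; n_D = X.
Total moles n_T = 1 + X.
Mole fractions y_i = n_i/n_T; Kp = p_C p_D / (p_B) with p_i = y_i·P.
Setting this equal to 0.483 atm and taking the physical root (0 < X < 1) gives X = 0.450.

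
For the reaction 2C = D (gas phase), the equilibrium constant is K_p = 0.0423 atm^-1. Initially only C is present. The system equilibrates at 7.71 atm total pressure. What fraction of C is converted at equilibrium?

X = 0.341

Basis: 1 mol C initially; let X = conversion of C. Extent ξ = 0.5X.
Species balance: n_C = 1 − X; n_D = 0.5X.
Total moles n_T = 1 − 0.5X.
y_i = n_i/n_T, p_i = y_i·P. K_p = p_D / (p_C^2).
Equating to 0.0423 atm^-1 and solving on 0 < X < 1: X = 0.341.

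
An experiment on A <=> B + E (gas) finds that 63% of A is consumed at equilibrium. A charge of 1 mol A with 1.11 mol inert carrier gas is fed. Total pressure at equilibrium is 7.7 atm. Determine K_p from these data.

K_p = 3.01 atm

Let X = conversion of A (basis 1 mol A); extent of reaction ξ = X.
At extent ξ: n_A = 1 − X; n_B = X; n_E = X; n_I = 1.11 (inert).
Summing: n_T = 2.11 + X.
At X = 0.63: n_A = 0.37, n_B = 0.63, n_E = 0.63, n_T = 2.74.
p_i = (n_i/n_T)·P. K_p = p_B p_E / (p_A) = 3.01 atm.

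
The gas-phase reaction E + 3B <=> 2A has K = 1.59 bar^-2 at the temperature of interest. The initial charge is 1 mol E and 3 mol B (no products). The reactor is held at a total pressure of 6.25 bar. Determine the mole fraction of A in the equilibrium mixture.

y_A = 0.540

Take 1 mol E as basis and let X be its fractional conversion, so ξ = X.
Species balance: n_E = 1 − X; n_B = 3 − 3X; n_A = 2X.
n_T = Σnᵢ = 4 − 2X.
With p_i = (n_i/n_T)P, K = p_A^2 / (p_E p_B^3).
Equating to 1.59 bar^-2 and solving on 0 < X < 1: X = 0.702.
Then n_A = 1.4, n_T = 2.6, so y_A = 0.540.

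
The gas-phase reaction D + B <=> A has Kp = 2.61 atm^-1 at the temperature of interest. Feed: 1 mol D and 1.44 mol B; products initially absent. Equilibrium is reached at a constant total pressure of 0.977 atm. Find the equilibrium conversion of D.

Basis: 1 mol D initially; let X = conversion of D. Extent ξ = X.
Species balance: n_D = 1 − X; n_B = 1.44 − X; n_A = X.
Summing: n_T = 2.44 − X.
Mole fractions y_i = n_i/n_T; Kp = p_A / (p_D p_B) with p_i = y_i·P.
Substituting and setting equal to 2.61 atm^-1 gives a polynomial in X; the root in (0,1) is X = 0.546.

X = 0.546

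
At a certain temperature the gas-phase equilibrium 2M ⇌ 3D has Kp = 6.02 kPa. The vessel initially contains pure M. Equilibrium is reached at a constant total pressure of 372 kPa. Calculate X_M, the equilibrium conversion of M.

X = 0.155

Take 1 mol M as basis and let X be its fractional conversion, so ξ = 0.5X.
Mole table: n_M = 1 − X; n_D = 1.5X.
n_T = Σnᵢ = 1 + 0.5X.
Mole fractions y_i = n_i/n_T; Kp = p_D^3 / (p_M^2) with p_i = y_i·P.
Setting this equal to 6.02 kPa and taking the physical root (0 < X < 1) gives X = 0.155.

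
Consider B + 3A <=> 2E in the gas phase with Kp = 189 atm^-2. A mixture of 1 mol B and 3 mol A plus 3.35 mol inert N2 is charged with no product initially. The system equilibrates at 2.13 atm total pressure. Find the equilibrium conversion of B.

Basis: 1 mol B initially; let X = conversion of B. Extent ξ = X.
At extent ξ: n_B = 1 − X; n_A = 3 − 3X; n_E = 2X; n_I = 3.35 (inert).
Total moles n_T = 7.35 − 2X.
Mole fractions y_i = n_i/n_T; Kp = p_E^2 / (p_B p_A^3) with p_i = y_i·P.
Setting this equal to 189 atm^-2 and taking the physical root (0 < X < 1) gives X = 0.759.

X = 0.759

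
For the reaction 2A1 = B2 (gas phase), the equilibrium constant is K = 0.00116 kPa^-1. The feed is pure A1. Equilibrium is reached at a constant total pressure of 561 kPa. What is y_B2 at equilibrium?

Take 1 mol A1 as basis and let X be its fractional conversion, so ξ = 0.5X.
Moles: n_A1 = 1 − X; n_B2 = 0.5X.
Total moles n_T = 1 − 0.5X.
Mole fractions y_i = n_i/n_T; K = p_B2 / (p_A1^2) with p_i = y_i·P.
Equating to 0.00116 kPa^-1 and solving on 0 < X < 1: X = 0.473.
Then n_B2 = 0.237, n_T = 0.763, so y_B2 = 0.310.

y_B2 = 0.310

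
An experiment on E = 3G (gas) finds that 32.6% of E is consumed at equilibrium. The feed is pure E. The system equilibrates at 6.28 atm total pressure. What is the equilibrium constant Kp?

Take 1 mol E as basis and let X be its fractional conversion, so ξ = X.
Mole table: n_E = 1 − X; n_G = 3X.
Total moles n_T = 1 + 2X.
At X = 0.326: n_E = 0.674, n_G = 0.978, n_T = 1.65.
p_i = (n_i/n_T)·P. Kp = p_G^3 / (p_E) = 20.1 atm^2.

Kp = 20.1 atm^2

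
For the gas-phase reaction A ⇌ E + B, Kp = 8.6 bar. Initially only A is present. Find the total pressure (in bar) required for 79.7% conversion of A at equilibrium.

Let X = conversion of A (basis 1 mol A); extent of reaction ξ = X.
At extent ξ: n_A = 1 − X; n_E = X; n_B = X.
n_T = Σnᵢ = 1 + X.
Kp = p_E p_B / (p_A) with p_i = (n_i/n_T)·P.
At X = 0.797: the mole-fraction product g(X) = Π y_i^ν_i = 1.741. Since Kp = g(X)·P^{1}, P = (Kp/g)^(1/1) = (8.6/1.741)^(1/1) = 4.94 bar.

P = 4.94 bar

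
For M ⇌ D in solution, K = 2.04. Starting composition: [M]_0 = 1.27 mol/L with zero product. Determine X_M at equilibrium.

X = 0.671

Let X = conversion of M; extent ξ = 1.27·X mol/L.
Concentrations: [M] = 1.27 − 1.27X; [D] = 1.27X.
K = [D] / ([M]).
Solving K = 2.04 for X ∈ (0,1): X = 0.671.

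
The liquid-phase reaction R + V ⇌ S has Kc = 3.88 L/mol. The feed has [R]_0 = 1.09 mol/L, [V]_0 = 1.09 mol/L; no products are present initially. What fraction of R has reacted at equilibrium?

X = 0.618

Let X = conversion of R; extent ξ = 1.09·X mol/L.
Concentrations: [R] = 1.09 − 1.09X; [V] = 1.09 − 1.09X; [S] = 1.09X.
Kc = [S] / ([R] [V]).
Setting equal to 3.88 and solving for X on (0,1) gives X = 0.618.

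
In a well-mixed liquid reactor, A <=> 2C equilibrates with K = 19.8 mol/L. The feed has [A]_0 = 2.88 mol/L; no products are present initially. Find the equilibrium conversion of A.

Let X = conversion of A; extent ξ = 2.88·X mol/L.
Concentrations: [A] = 2.88 − 2.88X; [C] = 5.76X.
K = [C]^2 / ([A]).
Equating to 19.8 mol/L: the physical root is X = 0.708.

X = 0.708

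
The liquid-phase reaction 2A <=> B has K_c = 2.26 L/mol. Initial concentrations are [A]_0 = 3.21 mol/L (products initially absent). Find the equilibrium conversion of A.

Let X = conversion of A; extent ξ = 3.21X/2 mol/L.
Concentrations: [A] = 3.21 − 3.21X; [B] = 1.6X.
K_c = [B] / ([A]^2).
Solving K_c = 2.26 for X ∈ (0,1): X = 0.770.

X = 0.770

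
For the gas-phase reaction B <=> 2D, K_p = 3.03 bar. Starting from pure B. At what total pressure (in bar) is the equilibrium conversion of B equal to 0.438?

P = 3.19 bar

Basis: 1 mol B initially; let X = conversion of B. Extent ξ = X.
Species balance: n_B = 1 − X; n_D = 2X.
Total moles n_T = 1 + X.
K_p = p_D^2 / (p_B) with p_i = (n_i/n_T)·P.
At X = 0.438: the mole-fraction product g(X) = Π y_i^ν_i = 0.9495. Since K_p = g(X)·P^{1}, P = (K_p/g)^(1/1) = (3.03/0.9495)^(1/1) = 3.19 bar.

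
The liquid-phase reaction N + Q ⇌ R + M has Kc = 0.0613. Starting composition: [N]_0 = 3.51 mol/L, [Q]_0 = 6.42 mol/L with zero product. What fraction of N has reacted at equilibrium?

X = 0.265

Let X = conversion of N; extent ξ = 3.51·X mol/L.
Concentrations: [N] = 3.51 − 3.51X; [Q] = 6.42 − 3.51X; [R] = 3.51X; [M] = 3.51X.
Kc = [R] [M] / ([N] [Q]).
Solving Kc = 0.0613 for X ∈ (0,1): X = 0.265.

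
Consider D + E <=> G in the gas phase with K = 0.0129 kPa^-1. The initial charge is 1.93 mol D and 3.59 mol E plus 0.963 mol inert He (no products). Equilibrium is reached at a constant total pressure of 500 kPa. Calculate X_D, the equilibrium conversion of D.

X = 0.734

Let X = conversion of D (basis 1.93 mol D); extent of reaction ξ = 1.93X.
At extent ξ: n_D = 1.93 − 1.93X; n_E = 3.59 − 1.93X; n_G = 1.93X; n_I = 0.963 (inert).
n_T = Σnᵢ = 6.48 − 1.93X.
Mole fractions y_i = n_i/n_T; K = p_G / (p_D p_E) with p_i = y_i·P.
Setting this equal to 0.0129 kPa^-1 and taking the physical root (0 < X < 1) gives X = 0.734.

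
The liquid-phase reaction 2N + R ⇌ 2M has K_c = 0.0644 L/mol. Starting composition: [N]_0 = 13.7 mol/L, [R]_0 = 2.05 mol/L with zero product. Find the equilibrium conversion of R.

Let X = conversion of R; extent ξ = 2.05·X mol/L.
Concentrations: [N] = 13.7 − 4.1X; [R] = 2.05 − 2.05X; [M] = 4.1X.
K_c = [M]^2 / ([N]^2 [R]).
This equals 0.0644 at X = 0.615 (the root in 0 < X < 1).

X = 0.615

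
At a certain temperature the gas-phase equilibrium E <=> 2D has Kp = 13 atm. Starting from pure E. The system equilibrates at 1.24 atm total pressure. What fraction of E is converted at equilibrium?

Basis: 1 mol E initially; let X = conversion of E. Extent ξ = X.
At extent ξ: n_E = 1 − X; n_D = 2X.
n_T = Σnᵢ = 1 + X.
Mole fractions y_i = n_i/n_T; Kp = p_D^2 / (p_E) with p_i = y_i·P.
Setting this equal to 13 atm and taking the physical root (0 < X < 1) gives X = 0.851.

X = 0.851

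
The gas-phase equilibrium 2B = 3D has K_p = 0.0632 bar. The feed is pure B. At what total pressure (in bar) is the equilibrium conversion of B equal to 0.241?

P = 0.864 bar

Basis: 1 mol B initially; let X = conversion of B. Extent ξ = 0.5X.
At extent ξ: n_B = 1 − X; n_D = 1.5X.
n_T = Σnᵢ = 1 + 0.5X.
K_p = p_D^3 / (p_B^2) with p_i = (n_i/n_T)·P.
At X = 0.241: the mole-fraction product g(X) = Π y_i^ν_i = 0.07319. Since K_p = g(X)·P^{1}, P = (K_p/g)^(1/1) = (0.0632/0.07319)^(1/1) = 0.864 bar.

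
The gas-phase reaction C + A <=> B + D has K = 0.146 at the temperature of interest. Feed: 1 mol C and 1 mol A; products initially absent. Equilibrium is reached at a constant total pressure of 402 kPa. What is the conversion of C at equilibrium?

Basis: 1 mol C initially; let X = conversion of C. Extent ξ = X.
Mole table: n_C = 1 − X; n_A = 1 − X; n_B = X; n_D = X.
Total moles n_T = 2 (Δν = 0, constant).
Mole fractions y_i = n_i/n_T; K = p_B p_D / (p_C p_A) with p_i = y_i·P.
Equating to 0.146 and solving on 0 < X < 1: X = 0.276.

X = 0.276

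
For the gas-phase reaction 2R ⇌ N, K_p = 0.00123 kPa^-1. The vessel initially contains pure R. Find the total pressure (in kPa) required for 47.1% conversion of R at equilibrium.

Take 1 mol R as basis and let X be its fractional conversion, so ξ = 0.5X.
Species balance: n_R = 1 − X; n_N = 0.5X.
n_T = Σnᵢ = 1 − 0.5X.
K_p = p_N / (p_R^2) with p_i = (n_i/n_T)·P.
At X = 0.471: the mole-fraction product g(X) = Π y_i^ν_i = 0.6434. Since K_p = g(X)·P^{-1}, P = (g/K_p)^(1/1) = (0.6434/0.00123)^(1/1) = 523 kPa.

P = 523 kPa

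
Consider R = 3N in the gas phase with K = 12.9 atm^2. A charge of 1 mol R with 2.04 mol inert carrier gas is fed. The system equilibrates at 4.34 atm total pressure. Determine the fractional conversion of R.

Take 1 mol R as basis and let X be its fractional conversion, so ξ = X.
Species balance: n_R = 1 − X; n_N = 3X; n_I = 2.04 (inert).
Total moles n_T = 3.04 + 2X.
Mole fractions y_i = n_i/n_T; K = p_N^3 / (p_R) with p_i = y_i·P.
Equating to 12.9 atm^2 and solving on 0 < X < 1: X = 0.574.

X = 0.574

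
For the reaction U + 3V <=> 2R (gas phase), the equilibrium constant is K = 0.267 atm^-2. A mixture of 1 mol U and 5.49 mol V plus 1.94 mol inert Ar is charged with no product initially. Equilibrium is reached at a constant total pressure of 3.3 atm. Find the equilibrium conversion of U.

X = 0.567

Let X = conversion of U (basis 1 mol U); extent of reaction ξ = X.
Moles: n_U = 1 − X; n_V = 5.49 − 3X; n_R = 2X; n_I = 1.94 (inert).
n_T = Σnᵢ = 8.43 − 2X.
With p_i = (n_i/n_T)P, K = p_R^2 / (p_U p_V^3).
This yields a degree-4 equation in X; solving on (0,1), X = 0.567.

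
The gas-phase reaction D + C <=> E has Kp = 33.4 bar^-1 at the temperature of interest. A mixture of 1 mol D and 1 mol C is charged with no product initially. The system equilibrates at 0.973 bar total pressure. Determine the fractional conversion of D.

Take 1 mol D as basis and let X be its fractional conversion, so ξ = X.
At extent ξ: n_D = 1 − X; n_C = 1 − X; n_E = X.
Total moles n_T = 2 − X.
y_i = n_i/n_T, p_i = y_i·P. Kp = p_E / (p_D p_C).
Equating to 33.4 bar^-1 and solving on 0 < X < 1: X = 0.827.

X = 0.827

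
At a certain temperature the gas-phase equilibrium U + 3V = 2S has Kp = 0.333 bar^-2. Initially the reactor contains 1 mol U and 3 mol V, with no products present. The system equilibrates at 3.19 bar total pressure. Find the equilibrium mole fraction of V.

y_V = 0.528

Basis: 1 mol U initially; let X = conversion of U. Extent ξ = X.
Moles: n_U = 1 − X; n_V = 3 − 3X; n_S = 2X.
n_T = Σnᵢ = 4 − 2X.
Mole fractions y_i = n_i/n_T; Kp = p_S^2 / (p_U p_V^3) with p_i = y_i·P.
Equating to 0.333 bar^-2 and solving on 0 < X < 1: X = 0.457.
Then n_V = 1.63, n_T = 3.09, so y_V = 0.528.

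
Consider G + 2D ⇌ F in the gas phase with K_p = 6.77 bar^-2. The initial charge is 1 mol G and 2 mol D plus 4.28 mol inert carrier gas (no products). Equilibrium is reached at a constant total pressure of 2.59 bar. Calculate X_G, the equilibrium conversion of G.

X = 0.519

Basis: 1 mol G initially; let X = conversion of G. Extent ξ = X.
Species balance: n_G = 1 − X; n_D = 2 − 2X; n_F = X; n_I = 4.28 (inert).
n_T = Σnᵢ = 7.28 − 2X.
Mole fractions y_i = n_i/n_T; K_p = p_F / (p_G p_D^2) with p_i = y_i·P.
Setting this equal to 6.77 bar^-2 and taking the physical root (0 < X < 1) gives X = 0.519.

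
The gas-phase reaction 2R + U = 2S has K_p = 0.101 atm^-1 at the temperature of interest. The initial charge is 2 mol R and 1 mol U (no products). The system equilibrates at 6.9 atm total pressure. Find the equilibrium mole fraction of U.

Take 2 mol R as basis and let X be its fractional conversion, so ξ = X.
Moles: n_R = 2 − 2X; n_U = 1 − X; n_S = 2X.
Total moles n_T = 3 − X.
With p_i = (n_i/n_T)P, K_p = p_S^2 / (p_R^2 p_U).
Equating to 0.101 atm^-1 and solving on 0 < X < 1: X = 0.298.
Then n_U = 0.702, n_T = 2.7, so y_U = 0.260.

y_U = 0.260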